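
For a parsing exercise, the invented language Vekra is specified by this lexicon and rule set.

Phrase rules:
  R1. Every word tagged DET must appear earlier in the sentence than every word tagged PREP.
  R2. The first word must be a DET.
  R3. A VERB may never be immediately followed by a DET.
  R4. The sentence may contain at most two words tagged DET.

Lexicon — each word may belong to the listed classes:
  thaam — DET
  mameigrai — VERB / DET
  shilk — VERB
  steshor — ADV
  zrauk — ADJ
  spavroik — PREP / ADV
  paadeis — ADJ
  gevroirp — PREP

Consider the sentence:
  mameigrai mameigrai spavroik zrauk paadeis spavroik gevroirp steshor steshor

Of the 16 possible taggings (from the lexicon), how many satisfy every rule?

Candidates per position — 1:mameigrai {VERB,DET}; 2:mameigrai {VERB,DET}; 3:spavroik {PREP,ADV}; 4:zrauk {ADJ}; 5:paadeis {ADJ}; 6:spavroik {PREP,ADV}; 7:gevroirp {PREP}; 8:steshor {ADV}; 9:steshor {ADV}.
There are 16 candidate sequences in total.
Checking each against the rules leaves 8 sequences.
Count = 8.

8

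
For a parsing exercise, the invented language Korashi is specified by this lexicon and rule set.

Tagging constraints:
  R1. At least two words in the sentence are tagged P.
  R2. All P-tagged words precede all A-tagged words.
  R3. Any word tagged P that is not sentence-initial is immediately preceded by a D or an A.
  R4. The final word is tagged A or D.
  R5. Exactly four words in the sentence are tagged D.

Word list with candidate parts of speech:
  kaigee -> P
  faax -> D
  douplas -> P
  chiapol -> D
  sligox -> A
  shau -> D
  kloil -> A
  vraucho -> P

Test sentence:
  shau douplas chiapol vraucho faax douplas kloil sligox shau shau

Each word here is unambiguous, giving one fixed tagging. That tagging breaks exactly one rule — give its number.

Fixed tagging: D P D P D P A A D D.
Applying the rules: R1 ok, R2 ok, R3 ok, R4 ok, R5 fails.
Only rule 5 fails.

5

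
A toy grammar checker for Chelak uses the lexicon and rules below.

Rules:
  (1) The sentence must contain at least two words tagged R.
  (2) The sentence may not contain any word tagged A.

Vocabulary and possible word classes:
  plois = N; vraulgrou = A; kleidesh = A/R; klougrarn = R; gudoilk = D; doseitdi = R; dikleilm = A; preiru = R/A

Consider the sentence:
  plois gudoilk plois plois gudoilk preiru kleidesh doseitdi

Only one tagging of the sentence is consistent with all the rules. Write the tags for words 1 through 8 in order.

Candidates per position — 1:plois {N}; 2:gudoilk {D}; 3:plois {N}; 4:plois {N}; 5:gudoilk {D}; 6:preiru {R,A}; 7:kleidesh {A,R}; 8:doseitdi {R}.
If word 6 were A, no tagging could satisfy rule 2; so word 6 is R.
If word 7 were A, no tagging could satisfy rule 2; so word 7 is R.
The only consistent sequence is: N D N N D R R R.
Check: rule 1 ✓; rule 2 ✓.

N D N N D R R R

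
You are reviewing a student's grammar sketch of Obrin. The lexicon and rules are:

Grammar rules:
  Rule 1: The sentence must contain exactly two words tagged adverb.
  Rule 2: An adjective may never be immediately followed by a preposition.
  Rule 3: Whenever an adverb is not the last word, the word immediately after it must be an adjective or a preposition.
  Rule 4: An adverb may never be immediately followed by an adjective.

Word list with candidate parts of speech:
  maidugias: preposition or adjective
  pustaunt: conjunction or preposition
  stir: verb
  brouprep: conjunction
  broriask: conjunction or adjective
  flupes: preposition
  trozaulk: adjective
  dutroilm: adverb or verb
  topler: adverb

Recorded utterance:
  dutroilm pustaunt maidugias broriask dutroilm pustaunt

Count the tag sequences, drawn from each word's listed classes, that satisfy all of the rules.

Candidates per position — 1:dutroilm {adverb,verb}; 2:pustaunt {conjunction,preposition}; 3:maidugias {preposition,adjective}; 4:broriask {conjunction,adjective}; 5:dutroilm {adverb,verb}; 6:pustaunt {conjunction,preposition}.
There are 64 candidate sequences in total.
The sequences that satisfy every rule: adverb preposition preposition conjunction adverb preposition; adverb preposition preposition adjective adverb preposition; adverb preposition adjective conjunction adverb preposition; adverb preposition adjective adjective adverb preposition.
Count = 4.

4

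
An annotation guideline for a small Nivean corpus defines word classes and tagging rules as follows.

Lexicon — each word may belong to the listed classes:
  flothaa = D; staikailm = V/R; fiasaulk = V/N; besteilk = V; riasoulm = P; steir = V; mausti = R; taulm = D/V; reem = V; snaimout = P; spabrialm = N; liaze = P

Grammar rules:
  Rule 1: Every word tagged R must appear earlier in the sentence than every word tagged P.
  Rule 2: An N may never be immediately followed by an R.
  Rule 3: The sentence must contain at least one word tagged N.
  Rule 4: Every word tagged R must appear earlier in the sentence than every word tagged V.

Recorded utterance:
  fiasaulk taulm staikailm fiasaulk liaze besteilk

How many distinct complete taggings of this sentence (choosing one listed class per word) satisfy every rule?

Candidates per position — 1:fiasaulk {V,N}; 2:taulm {D,V}; 3:staikailm {V,R}; 4:fiasaulk {V,N}; 5:liaze {P}; 6:besteilk {V}.
There are 16 candidate sequences in total.
Checking each against the rules leaves 8 sequences.
Count = 8.

8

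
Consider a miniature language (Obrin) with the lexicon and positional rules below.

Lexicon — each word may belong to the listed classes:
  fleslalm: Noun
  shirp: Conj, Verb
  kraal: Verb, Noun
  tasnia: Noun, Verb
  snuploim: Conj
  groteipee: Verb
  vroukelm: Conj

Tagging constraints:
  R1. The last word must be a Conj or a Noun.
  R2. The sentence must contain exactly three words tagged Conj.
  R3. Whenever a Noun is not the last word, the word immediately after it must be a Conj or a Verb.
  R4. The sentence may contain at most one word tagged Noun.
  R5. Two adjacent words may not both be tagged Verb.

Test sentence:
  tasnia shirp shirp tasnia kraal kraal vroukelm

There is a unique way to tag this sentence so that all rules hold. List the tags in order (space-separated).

Verb Conj Conj Verb Noun Verb Conj

Candidates per position — 1:tasnia {Noun,Verb}; 2:shirp {Conj,Verb}; 3:shirp {Conj,Verb}; 4:tasnia {Noun,Verb}; 5:kraal {Verb,Noun}; 6:kraal {Verb,Noun}; 7:vroukelm {Conj}.
Position 2: tagging it Verb would leave rule 2 unsatisfiable, so it must be Conj.
Position 3: tagging it Verb would leave rule 2 unsatisfiable, so it must be Conj.
The remaining ambiguous positions (1, 4, 5, 6) are resolved jointly — only one combination satisfies every rule.
The only consistent sequence is: Verb Conj Conj Verb Noun Verb Conj.
Check: rule 1 ✓; rule 2 ✓; rule 3 ✓; rule 4 ✓; rule 5 ✓.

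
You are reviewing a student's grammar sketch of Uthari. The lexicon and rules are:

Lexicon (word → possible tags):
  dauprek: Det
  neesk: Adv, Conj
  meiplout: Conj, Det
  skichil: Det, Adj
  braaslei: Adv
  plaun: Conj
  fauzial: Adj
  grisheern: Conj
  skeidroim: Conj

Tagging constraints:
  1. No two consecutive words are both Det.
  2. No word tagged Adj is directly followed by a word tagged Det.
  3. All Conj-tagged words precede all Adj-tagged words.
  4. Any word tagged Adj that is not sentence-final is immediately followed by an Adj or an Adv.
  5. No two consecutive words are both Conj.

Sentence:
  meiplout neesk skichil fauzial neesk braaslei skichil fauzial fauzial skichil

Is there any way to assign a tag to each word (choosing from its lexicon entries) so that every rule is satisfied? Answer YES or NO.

Candidates per position — 1:meiplout {Conj,Det}; 2:neesk {Adv,Conj}; 3:skichil {Det,Adj}; 4:fauzial {Adj}; 5:neesk {Adv,Conj}; 6:braaslei {Adv}; 7:skichil {Det,Adj}; 8:fauzial {Adj}; 9:fauzial {Adj}; 10:skichil {Det,Adj}.
One satisfying assignment: Det Adv Det Adj Adv Adv Adj Adj Adj Adj.
Rule-by-rule: rule 1 holds; rule 2 holds; rule 3 holds; rule 4 holds; rule 5 holds.

YES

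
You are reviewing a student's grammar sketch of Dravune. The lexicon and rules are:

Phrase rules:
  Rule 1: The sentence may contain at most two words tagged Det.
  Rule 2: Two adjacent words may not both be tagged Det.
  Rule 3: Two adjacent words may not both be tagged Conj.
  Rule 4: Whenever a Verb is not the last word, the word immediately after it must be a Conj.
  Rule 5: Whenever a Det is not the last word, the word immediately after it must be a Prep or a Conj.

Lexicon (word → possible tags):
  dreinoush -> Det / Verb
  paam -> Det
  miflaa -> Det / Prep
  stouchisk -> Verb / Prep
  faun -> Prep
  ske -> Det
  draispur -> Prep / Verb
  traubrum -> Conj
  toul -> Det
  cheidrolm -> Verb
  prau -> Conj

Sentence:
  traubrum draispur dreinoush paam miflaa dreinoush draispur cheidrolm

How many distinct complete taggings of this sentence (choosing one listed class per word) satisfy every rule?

Candidates per position — 1:traubrum {Conj}; 2:draispur {Prep,Verb}; 3:dreinoush {Det,Verb}; 4:paam {Det}; 5:miflaa {Det,Prep}; 6:dreinoush {Det,Verb}; 7:draispur {Prep,Verb}; 8:cheidrolm {Verb}.
There are 32 candidate sequences in total.
Every candidate sequence violates at least one rule; no consistent tagging exists.
Count = 0.

0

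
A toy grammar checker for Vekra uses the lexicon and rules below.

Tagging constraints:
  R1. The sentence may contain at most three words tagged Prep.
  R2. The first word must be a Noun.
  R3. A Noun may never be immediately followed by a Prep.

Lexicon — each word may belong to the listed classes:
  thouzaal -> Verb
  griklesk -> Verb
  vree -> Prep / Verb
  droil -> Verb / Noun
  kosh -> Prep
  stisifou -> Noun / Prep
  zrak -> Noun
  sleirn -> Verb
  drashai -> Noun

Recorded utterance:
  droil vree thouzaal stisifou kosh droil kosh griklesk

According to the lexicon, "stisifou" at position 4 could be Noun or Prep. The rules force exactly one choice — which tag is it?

Prep

Candidates per position — 1:droil {Verb,Noun}; 2:vree {Prep,Verb}; 3:thouzaal {Verb}; 4:stisifou {Noun,Prep}; 5:kosh {Prep}; 6:droil {Verb,Noun}; 7:kosh {Prep}; 8:griklesk {Verb}.
Word 1 cannot be Verb — rule 2 would then fail for every completion. It is Noun.
Word 2 cannot be Prep — rule 3 would then fail for every completion. It is Verb.
Word 4 cannot be Noun — rule 3 would then fail for every completion. It is Prep.
Word 6 cannot be Noun — rule 3 would then fail for every completion. It is Verb.
That leaves exactly one tagging: Noun Verb Verb Prep Prep Verb Prep Verb.
Rule-by-rule: rule 1 ✓; rule 2 ✓; rule 3 ✓.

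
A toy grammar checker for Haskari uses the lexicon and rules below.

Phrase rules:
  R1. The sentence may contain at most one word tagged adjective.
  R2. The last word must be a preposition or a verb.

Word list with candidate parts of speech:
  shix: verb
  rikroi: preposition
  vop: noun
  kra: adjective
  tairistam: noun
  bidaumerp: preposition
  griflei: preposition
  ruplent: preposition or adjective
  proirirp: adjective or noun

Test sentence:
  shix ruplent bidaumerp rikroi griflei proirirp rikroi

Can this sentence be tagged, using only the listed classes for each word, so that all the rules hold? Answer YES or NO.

Candidates per position — 1:shix {verb}; 2:ruplent {preposition,adjective}; 3:bidaumerp {preposition}; 4:rikroi {preposition}; 5:griflei {preposition}; 6:proirirp {adjective,noun}; 7:rikroi {preposition}.
One satisfying assignment: verb preposition preposition preposition preposition adjective preposition.
Verifying each rule — rule 1 ok; rule 2 ok.

YES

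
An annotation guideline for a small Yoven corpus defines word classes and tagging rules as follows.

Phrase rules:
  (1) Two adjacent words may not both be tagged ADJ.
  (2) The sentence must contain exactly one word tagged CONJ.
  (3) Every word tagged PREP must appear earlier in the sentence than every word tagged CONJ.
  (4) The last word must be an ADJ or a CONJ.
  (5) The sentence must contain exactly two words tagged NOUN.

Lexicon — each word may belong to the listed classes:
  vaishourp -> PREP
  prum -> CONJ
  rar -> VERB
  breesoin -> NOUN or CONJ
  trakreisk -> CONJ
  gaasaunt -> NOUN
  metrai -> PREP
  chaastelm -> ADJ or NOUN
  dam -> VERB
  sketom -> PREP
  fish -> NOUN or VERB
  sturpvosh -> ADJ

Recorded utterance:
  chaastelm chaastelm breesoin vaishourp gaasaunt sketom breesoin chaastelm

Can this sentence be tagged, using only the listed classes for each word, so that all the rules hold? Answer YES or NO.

Candidates per position — 1:chaastelm {ADJ,NOUN}; 2:chaastelm {ADJ,NOUN}; 3:breesoin {NOUN,CONJ}; 4:vaishourp {PREP}; 5:gaasaunt {NOUN}; 6:sketom {PREP}; 7:breesoin {NOUN,CONJ}; 8:chaastelm {ADJ,NOUN}.
Every candidate sequence violates at least one rule; no consistent tagging exists.

NO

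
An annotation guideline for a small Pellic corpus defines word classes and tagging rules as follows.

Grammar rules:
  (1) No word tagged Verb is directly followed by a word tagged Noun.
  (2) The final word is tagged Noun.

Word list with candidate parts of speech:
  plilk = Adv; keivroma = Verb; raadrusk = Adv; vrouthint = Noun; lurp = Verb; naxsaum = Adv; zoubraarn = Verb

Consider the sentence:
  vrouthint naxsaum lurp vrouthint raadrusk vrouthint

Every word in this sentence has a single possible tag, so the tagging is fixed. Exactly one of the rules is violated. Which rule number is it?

Fixed tagging: Noun Adv Verb Noun Adv Noun.
Applying the rules: R1 fails, R2 ok.
Only rule 1 fails.

1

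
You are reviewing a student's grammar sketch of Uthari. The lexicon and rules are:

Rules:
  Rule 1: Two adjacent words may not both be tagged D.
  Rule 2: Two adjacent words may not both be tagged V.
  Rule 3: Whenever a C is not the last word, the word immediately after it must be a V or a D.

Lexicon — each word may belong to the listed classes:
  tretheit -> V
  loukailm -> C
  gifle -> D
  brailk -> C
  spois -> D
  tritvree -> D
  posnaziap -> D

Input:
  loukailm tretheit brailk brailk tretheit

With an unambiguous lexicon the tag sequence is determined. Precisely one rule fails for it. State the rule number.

3

Fixed tagging: C V C C V.
Checking each rule: R1 pass, R2 pass, R3 fail.
Only rule 3 fails.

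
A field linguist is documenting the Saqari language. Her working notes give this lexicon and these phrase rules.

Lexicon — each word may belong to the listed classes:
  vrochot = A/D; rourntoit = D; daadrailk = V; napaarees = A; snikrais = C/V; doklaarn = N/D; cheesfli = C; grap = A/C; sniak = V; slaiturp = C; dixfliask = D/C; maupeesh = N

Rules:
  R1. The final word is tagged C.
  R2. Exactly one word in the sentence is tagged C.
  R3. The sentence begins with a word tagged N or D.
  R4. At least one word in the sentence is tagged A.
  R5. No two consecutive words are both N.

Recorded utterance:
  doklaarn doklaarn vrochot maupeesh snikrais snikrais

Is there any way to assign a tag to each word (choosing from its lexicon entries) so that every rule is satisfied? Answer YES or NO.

Candidates per position — 1:doklaarn {N,D}; 2:doklaarn {N,D}; 3:vrochot {A,D}; 4:maupeesh {N}; 5:snikrais {C,V}; 6:snikrais {C,V}.
One satisfying assignment: D D A N V C.
Checking: rule 1 holds; rule 2 holds; rule 3 holds; rule 4 holds; rule 5 holds.

YES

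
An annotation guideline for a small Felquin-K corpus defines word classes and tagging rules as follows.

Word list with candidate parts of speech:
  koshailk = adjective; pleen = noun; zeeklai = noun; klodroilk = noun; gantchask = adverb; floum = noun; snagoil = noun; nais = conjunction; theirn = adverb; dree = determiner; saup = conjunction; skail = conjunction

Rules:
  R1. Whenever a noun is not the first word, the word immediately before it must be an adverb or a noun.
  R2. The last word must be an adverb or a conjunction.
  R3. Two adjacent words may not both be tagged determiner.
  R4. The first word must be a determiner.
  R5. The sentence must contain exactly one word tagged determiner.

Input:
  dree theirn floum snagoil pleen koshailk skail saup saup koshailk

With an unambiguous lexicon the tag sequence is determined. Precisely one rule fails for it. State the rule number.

Fixed tagging: determiner adverb noun noun noun adjective conjunction conjunction conjunction adjective.
Applying the rules: R1 pass, R2 fail, R3 pass, R4 pass, R5 pass.
Only rule 2 fails.

2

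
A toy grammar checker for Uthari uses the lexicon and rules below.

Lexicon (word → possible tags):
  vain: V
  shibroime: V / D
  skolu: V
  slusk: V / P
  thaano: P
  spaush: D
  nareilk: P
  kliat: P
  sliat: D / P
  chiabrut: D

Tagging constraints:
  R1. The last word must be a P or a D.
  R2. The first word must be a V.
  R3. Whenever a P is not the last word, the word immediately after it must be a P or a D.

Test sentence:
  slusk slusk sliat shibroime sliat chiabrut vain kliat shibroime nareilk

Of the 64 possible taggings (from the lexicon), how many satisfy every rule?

Candidates per position — 1:slusk {V,P}; 2:slusk {V,P}; 3:sliat {D,P}; 4:shibroime {V,D}; 5:sliat {D,P}; 6:chiabrut {D}; 7:vain {V}; 8:kliat {P}; 9:shibroime {V,D}; 10:nareilk {P}.
There are 64 candidate sequences in total.
Checking each against the rules leaves 12 sequences.
Count = 12.

12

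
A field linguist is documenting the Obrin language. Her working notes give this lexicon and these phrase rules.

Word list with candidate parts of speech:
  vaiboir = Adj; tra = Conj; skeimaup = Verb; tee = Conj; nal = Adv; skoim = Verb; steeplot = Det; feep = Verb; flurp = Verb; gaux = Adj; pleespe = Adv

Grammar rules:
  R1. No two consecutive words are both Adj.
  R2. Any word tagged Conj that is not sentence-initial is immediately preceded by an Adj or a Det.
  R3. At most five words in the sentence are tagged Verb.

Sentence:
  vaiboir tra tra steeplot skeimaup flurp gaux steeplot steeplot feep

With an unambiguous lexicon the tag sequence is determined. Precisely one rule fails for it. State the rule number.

Fixed tagging: Adj Conj Conj Det Verb Verb Adj Det Det Verb.
Applying the rules: R1 pass, R2 fail, R3 pass.
Only rule 2 fails.

2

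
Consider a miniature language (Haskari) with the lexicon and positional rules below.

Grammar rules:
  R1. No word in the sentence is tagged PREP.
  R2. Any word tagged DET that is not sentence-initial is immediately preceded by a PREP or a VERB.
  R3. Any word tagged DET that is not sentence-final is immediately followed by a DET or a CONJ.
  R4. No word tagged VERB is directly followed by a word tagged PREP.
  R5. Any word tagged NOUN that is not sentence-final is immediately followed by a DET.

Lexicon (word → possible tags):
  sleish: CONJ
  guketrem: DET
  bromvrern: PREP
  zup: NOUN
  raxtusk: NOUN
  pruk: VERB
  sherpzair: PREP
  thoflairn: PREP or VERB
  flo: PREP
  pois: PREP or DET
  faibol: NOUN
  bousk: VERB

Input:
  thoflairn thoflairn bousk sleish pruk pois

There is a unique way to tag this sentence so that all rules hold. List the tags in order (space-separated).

VERB VERB VERB CONJ VERB DET

Candidates per position — 1:thoflairn {PREP,VERB}; 2:thoflairn {PREP,VERB}; 3:bousk {VERB}; 4:sleish {CONJ}; 5:pruk {VERB}; 6:pois {PREP,DET}.
At position 1, choosing PREP makes rule 1 impossible to satisfy; hence VERB.
At position 2, choosing PREP makes rule 1 impossible to satisfy; hence VERB.
At position 6, choosing PREP makes rule 1 impossible to satisfy; hence DET.
The only consistent sequence is: VERB VERB VERB CONJ VERB DET.
Check: rule 1 ok; rule 2 ok; rule 3 ok; rule 4 ok; rule 5 ok.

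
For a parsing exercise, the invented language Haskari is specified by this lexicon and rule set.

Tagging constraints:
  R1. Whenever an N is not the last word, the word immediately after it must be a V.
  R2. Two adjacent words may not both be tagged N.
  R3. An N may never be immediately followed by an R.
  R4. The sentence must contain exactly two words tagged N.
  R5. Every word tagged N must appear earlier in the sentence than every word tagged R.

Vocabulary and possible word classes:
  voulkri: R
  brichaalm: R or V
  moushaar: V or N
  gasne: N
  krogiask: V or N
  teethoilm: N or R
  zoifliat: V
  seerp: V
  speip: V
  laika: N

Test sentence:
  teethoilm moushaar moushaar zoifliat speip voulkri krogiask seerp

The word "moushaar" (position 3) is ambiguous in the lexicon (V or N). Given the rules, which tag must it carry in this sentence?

Candidates per position — 1:teethoilm {N,R}; 2:moushaar {V,N}; 3:moushaar {V,N}; 4:zoifliat {V}; 5:speip {V}; 6:voulkri {R}; 7:krogiask {V,N}; 8:seerp {V}.
Position 7: N is ruled out by rule 5; that leaves V.
Position 3: the remaining choice is settled jointly with positions 1, 2 — only N at position 3 is part of a tagging that satisfies every rule.
The unique satisfying tagging is: N V N V V R V V.
Verifying each rule — rule 1 ✓; rule 2 ✓; rule 3 ✓; rule 4 ✓; rule 5 ✓.

N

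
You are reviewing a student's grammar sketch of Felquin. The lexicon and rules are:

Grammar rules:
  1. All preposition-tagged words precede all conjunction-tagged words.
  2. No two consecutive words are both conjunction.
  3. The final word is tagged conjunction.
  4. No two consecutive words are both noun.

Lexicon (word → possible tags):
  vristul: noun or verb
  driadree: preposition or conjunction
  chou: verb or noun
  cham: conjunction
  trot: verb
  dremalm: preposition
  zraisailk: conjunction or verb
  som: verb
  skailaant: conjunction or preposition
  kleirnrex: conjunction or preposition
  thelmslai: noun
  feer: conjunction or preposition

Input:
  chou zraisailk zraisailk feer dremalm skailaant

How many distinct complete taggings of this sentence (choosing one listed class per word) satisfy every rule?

Candidates per position — 1:chou {verb,noun}; 2:zraisailk {conjunction,verb}; 3:zraisailk {conjunction,verb}; 4:feer {conjunction,preposition}; 5:dremalm {preposition}; 6:skailaant {conjunction,preposition}.
There are 32 candidate sequences in total.
The sequences that satisfy every rule: verb verb verb preposition preposition conjunction; noun verb verb preposition preposition conjunction.
Count = 2.

2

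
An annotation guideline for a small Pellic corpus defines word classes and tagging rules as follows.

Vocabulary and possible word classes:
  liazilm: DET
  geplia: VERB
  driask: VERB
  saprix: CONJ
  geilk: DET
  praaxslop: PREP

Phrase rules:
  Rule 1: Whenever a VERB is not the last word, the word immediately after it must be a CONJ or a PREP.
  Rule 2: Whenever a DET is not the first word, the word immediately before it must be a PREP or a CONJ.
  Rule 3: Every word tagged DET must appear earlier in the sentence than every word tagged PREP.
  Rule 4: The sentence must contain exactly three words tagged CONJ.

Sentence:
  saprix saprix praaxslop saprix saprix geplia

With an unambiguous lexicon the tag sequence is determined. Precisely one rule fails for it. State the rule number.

Fixed tagging: CONJ CONJ PREP CONJ CONJ VERB.
Applying the rules: R1 ok, R2 ok, R3 ok, R4 fails.
Only rule 4 fails.

4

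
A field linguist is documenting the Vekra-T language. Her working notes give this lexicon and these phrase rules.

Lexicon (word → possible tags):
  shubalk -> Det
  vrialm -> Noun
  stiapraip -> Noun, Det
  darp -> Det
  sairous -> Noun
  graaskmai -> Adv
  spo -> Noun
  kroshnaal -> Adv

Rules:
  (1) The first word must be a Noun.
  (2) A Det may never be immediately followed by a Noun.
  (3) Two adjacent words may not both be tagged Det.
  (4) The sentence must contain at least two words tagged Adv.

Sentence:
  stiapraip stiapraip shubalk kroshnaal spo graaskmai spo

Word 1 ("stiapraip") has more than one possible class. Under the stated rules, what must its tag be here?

Noun

Candidates per position — 1:stiapraip {Noun,Det}; 2:stiapraip {Noun,Det}; 3:shubalk {Det}; 4:kroshnaal {Adv}; 5:spo {Noun}; 6:graaskmai {Adv}; 7:spo {Noun}.
If word 1 were Det, no tagging could satisfy rule 1; so word 1 is Noun.
If word 2 were Det, no tagging could satisfy rule 3; so word 2 is Noun.
The unique satisfying tagging is: Noun Noun Det Adv Noun Adv Noun.
Checking: rule 1 satisfied; rule 2 satisfied; rule 3 satisfied; rule 4 satisfied.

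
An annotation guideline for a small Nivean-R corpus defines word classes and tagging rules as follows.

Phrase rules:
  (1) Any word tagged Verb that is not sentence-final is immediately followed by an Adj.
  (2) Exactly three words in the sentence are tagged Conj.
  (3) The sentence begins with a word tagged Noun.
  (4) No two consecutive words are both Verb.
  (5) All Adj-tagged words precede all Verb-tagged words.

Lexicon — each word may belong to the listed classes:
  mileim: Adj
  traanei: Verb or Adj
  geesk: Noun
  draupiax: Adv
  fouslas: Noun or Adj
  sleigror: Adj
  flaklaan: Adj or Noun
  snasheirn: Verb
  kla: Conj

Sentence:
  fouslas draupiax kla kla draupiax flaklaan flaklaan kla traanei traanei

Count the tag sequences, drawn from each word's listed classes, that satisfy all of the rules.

Candidates per position — 1:fouslas {Noun,Adj}; 2:draupiax {Adv}; 3:kla {Conj}; 4:kla {Conj}; 5:draupiax {Adv}; 6:flaklaan {Adj,Noun}; 7:flaklaan {Adj,Noun}; 8:kla {Conj}; 9:traanei {Verb,Adj}; 10:traanei {Verb,Adj}.
There are 32 candidate sequences in total.
Checking each against the rules leaves 8 sequences.
Count = 8.

8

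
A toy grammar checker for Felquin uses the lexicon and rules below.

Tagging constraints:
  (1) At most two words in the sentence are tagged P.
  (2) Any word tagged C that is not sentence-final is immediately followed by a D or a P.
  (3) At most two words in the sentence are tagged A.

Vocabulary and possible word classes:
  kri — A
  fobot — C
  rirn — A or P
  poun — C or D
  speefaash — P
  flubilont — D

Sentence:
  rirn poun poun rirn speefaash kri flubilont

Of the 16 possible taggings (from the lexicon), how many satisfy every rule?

Candidates per position — 1:rirn {A,P}; 2:poun {C,D}; 3:poun {C,D}; 4:rirn {A,P}; 5:speefaash {P}; 6:kri {A}; 7:flubilont {D}.
There are 16 candidate sequences in total.
The sequences that satisfy every rule: A C D P P A D; A D C P P A D; A D D P P A D; P C D A P A D; P D D A P A D.
Count = 5.

5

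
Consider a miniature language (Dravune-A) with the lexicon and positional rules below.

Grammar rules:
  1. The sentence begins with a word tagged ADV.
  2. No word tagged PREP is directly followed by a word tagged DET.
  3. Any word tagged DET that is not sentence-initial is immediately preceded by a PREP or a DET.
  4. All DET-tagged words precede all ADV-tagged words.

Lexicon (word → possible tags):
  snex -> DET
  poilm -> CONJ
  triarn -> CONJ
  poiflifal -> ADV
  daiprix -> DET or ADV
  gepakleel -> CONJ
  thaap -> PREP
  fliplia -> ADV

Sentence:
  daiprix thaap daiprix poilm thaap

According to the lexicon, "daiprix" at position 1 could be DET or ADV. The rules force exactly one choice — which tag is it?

ADV

Candidates per position — 1:daiprix {DET,ADV}; 2:thaap {PREP}; 3:daiprix {DET,ADV}; 4:poilm {CONJ}; 5:thaap {PREP}.
If word 1 were DET, no tagging could satisfy rule 1; so word 1 is ADV.
If word 3 were DET, no tagging could satisfy rule 2; so word 3 is ADV.
So the tagging must be: ADV PREP ADV CONJ PREP.
Check: rule 1 satisfied; rule 2 satisfied; rule 3 satisfied; rule 4 satisfied.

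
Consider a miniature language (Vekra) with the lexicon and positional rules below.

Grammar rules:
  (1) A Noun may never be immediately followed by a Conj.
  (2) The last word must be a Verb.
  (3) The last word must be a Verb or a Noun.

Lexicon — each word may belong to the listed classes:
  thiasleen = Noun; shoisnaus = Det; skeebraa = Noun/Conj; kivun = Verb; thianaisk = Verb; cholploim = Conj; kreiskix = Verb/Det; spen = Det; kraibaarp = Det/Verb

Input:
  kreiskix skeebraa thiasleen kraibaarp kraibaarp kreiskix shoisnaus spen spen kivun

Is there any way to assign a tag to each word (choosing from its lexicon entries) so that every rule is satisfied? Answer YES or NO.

YES

Candidates per position — 1:kreiskix {Verb,Det}; 2:skeebraa {Noun,Conj}; 3:thiasleen {Noun}; 4:kraibaarp {Det,Verb}; 5:kraibaarp {Det,Verb}; 6:kreiskix {Verb,Det}; 7:shoisnaus {Det}; 8:spen {Det}; 9:spen {Det}; 10:kivun {Verb}.
One satisfying assignment: Det Conj Noun Verb Verb Det Det Det Det Verb.
Checking: rule 1 ok; rule 2 ok; rule 3 ok.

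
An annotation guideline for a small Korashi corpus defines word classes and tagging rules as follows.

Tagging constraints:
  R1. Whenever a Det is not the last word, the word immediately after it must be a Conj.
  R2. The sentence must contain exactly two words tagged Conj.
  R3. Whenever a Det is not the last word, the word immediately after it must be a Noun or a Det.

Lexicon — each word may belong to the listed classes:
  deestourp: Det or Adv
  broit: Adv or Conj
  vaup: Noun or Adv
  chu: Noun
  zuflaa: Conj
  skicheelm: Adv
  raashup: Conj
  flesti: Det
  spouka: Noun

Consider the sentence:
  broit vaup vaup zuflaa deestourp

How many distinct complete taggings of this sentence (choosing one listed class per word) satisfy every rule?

Candidates per position — 1:broit {Adv,Conj}; 2:vaup {Noun,Adv}; 3:vaup {Noun,Adv}; 4:zuflaa {Conj}; 5:deestourp {Det,Adv}.
There are 16 candidate sequences in total.
Checking each against the rules leaves 8 sequences.
Count = 8.

8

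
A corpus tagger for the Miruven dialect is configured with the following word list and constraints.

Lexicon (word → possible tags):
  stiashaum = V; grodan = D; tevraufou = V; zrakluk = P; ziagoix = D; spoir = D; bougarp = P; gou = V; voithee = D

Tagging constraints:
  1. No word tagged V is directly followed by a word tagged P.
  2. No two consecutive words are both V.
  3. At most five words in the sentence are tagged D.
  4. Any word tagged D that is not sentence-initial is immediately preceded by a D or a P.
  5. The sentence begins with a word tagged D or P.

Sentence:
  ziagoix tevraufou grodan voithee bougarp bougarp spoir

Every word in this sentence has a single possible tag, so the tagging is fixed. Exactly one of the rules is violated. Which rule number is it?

4

Fixed tagging: D V D D P P D.
Applying the rules: R1 ✓, R2 ✓, R3 ✓, R4 ✗, R5 ✓.
Only rule 4 fails.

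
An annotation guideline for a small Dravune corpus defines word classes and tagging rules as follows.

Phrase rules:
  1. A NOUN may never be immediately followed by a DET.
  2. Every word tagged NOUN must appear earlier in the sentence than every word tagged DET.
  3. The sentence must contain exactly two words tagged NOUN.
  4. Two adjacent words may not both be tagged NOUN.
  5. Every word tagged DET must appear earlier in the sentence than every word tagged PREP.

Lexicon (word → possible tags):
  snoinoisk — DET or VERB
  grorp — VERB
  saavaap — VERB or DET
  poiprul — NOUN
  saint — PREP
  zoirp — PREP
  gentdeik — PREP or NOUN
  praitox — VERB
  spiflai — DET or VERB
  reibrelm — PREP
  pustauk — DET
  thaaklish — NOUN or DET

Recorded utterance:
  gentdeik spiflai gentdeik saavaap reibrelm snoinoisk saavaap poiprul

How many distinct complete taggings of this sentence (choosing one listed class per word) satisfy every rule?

2

Candidates per position — 1:gentdeik {PREP,NOUN}; 2:spiflai {DET,VERB}; 3:gentdeik {PREP,NOUN}; 4:saavaap {VERB,DET}; 5:reibrelm {PREP}; 6:snoinoisk {DET,VERB}; 7:saavaap {VERB,DET}; 8:poiprul {NOUN}.
There are 64 candidate sequences in total.
The sequences that satisfy every rule: PREP VERB NOUN VERB PREP VERB VERB NOUN; NOUN VERB PREP VERB PREP VERB VERB NOUN.
Count = 2.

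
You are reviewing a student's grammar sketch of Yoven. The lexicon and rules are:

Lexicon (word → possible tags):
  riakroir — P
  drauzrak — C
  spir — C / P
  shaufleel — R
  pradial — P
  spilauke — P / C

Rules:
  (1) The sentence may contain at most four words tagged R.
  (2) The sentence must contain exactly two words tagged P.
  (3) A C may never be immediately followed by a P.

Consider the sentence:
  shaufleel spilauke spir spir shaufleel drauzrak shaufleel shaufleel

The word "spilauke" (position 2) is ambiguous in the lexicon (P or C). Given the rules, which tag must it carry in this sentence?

P

Candidates per position — 1:shaufleel {R}; 2:spilauke {P,C}; 3:spir {C,P}; 4:spir {C,P}; 5:shaufleel {R}; 6:drauzrak {C}; 7:shaufleel {R}; 8:shaufleel {R}.
Position 2: the remaining choice is settled jointly with positions 3, 4 — only P at position 2 is part of a tagging that satisfies every rule.
That leaves exactly one tagging: R P P C R C R R.
Check: rule 1 ✓; rule 2 ✓; rule 3 ✓.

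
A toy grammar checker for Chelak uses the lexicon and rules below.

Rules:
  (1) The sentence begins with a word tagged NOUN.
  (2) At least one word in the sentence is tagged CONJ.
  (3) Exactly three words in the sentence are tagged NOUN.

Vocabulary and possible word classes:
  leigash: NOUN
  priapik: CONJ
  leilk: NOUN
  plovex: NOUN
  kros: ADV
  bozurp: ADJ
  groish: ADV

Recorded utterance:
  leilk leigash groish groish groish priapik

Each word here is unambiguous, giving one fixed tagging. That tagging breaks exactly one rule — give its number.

3

Fixed tagging: NOUN NOUN ADV ADV ADV CONJ.
Applying the rules: R1 ✓, R2 ✓, R3 ✗.
Only rule 3 fails.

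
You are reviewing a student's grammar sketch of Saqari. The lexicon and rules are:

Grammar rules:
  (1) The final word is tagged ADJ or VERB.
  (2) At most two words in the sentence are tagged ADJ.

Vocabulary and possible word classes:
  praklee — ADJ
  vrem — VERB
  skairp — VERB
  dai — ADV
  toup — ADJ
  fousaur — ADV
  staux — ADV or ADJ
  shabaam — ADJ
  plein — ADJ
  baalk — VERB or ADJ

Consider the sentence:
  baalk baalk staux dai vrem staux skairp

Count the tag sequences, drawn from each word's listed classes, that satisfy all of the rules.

Candidates per position — 1:baalk {VERB,ADJ}; 2:baalk {VERB,ADJ}; 3:staux {ADV,ADJ}; 4:dai {ADV}; 5:vrem {VERB}; 6:staux {ADV,ADJ}; 7:skairp {VERB}.
There are 16 candidate sequences in total.
Checking each against the rules leaves 11 sequences.
Count = 11.

11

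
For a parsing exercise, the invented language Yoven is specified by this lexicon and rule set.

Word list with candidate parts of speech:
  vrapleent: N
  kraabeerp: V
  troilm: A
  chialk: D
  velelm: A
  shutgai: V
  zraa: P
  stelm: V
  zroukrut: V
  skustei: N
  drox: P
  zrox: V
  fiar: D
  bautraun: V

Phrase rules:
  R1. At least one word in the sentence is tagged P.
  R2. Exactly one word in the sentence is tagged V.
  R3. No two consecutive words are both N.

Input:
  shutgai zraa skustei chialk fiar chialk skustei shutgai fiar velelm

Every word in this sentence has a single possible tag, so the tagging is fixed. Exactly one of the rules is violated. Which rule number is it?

2

Fixed tagging: V P N D D D N V D A.
Applying the rules: R1 ✓, R2 ✗, R3 ✓.
Only rule 2 fails.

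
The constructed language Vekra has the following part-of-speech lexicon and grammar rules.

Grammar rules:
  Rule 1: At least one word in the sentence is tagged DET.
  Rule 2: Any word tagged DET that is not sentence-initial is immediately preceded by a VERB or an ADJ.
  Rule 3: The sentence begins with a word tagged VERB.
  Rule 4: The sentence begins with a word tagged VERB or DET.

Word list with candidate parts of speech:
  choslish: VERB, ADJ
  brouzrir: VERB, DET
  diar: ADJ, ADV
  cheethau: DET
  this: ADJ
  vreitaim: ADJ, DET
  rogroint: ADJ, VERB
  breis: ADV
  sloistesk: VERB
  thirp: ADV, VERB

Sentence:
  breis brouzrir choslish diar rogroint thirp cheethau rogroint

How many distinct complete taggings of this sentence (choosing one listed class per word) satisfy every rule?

Candidates per position — 1:breis {ADV}; 2:brouzrir {VERB,DET}; 3:choslish {VERB,ADJ}; 4:diar {ADJ,ADV}; 5:rogroint {ADJ,VERB}; 6:thirp {ADV,VERB}; 7:cheethau {DET}; 8:rogroint {ADJ,VERB}.
There are 64 candidate sequences in total.
Rule 3 cannot be satisfied by any choice of tags from the lexicon.
So there is no consistent tagging.
Count = 0.

0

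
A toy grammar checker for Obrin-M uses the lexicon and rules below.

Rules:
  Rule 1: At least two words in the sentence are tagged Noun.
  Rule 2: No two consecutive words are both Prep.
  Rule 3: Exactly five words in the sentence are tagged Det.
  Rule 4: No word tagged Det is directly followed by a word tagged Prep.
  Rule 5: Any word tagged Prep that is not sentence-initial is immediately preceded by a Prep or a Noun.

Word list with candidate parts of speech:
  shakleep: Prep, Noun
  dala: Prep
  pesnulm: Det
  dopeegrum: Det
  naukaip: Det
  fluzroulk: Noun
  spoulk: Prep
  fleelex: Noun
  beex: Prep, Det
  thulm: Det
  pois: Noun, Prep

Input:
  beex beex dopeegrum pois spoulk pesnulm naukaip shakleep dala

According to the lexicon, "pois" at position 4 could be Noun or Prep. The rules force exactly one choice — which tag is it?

Candidates per position — 1:beex {Prep,Det}; 2:beex {Prep,Det}; 3:dopeegrum {Det}; 4:pois {Noun,Prep}; 5:spoulk {Prep}; 6:pesnulm {Det}; 7:naukaip {Det}; 8:shakleep {Prep,Noun}; 9:dala {Prep}.
At position 1, choosing Prep makes rule 3 impossible to satisfy; hence Det.
At position 2, choosing Prep makes rule 3 impossible to satisfy; hence Det.
At position 4, choosing Prep makes rule 1 impossible to satisfy; hence Noun.
At position 8, choosing Prep makes rule 1 impossible to satisfy; hence Noun.
The unique satisfying tagging is: Det Det Det Noun Prep Det Det Noun Prep.
Rule-by-rule: rule 1 holds; rule 2 holds; rule 3 holds; rule 4 holds; rule 5 holds.

Noun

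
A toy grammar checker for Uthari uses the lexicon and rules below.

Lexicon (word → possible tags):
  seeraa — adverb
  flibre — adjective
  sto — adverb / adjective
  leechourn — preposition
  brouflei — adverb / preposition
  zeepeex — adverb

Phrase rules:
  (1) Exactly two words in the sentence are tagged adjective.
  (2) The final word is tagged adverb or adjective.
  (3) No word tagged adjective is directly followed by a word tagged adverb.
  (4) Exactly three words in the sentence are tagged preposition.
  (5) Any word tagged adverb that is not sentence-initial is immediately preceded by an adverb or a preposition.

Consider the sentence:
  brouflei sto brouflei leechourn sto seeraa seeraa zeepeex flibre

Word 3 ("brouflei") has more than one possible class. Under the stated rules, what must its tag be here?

preposition

Candidates per position — 1:brouflei {adverb,preposition}; 2:sto {adverb,adjective}; 3:brouflei {adverb,preposition}; 4:leechourn {preposition}; 5:sto {adverb,adjective}; 6:seeraa {adverb}; 7:seeraa {adverb}; 8:zeepeex {adverb}; 9:flibre {adjective}.
Word 1 cannot be adverb — rule 4 would then fail for every completion. It is preposition.
Word 3 cannot be adverb — rule 4 would then fail for every completion. It is preposition.
Word 5 cannot be adjective — rule 3 would then fail for every completion. It is adverb.
Word 2 cannot be adverb — rule 1 would then fail for every completion. It is adjective.
The unique satisfying tagging is: preposition adjective preposition preposition adverb adverb adverb adverb adjective.
Checking: rule 1 satisfied; rule 2 satisfied; rule 3 satisfied; rule 4 satisfied; rule 5 satisfied.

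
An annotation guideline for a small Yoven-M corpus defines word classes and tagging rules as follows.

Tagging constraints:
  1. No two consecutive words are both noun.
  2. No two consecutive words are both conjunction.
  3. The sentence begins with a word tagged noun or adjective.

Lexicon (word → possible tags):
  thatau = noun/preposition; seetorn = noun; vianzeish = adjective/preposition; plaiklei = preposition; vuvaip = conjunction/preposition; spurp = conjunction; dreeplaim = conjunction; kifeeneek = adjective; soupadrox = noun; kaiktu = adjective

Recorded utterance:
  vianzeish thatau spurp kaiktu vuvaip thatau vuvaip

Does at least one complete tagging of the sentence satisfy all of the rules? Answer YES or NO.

YES

Candidates per position — 1:vianzeish {adjective,preposition}; 2:thatau {noun,preposition}; 3:spurp {conjunction}; 4:kaiktu {adjective}; 5:vuvaip {conjunction,preposition}; 6:thatau {noun,preposition}; 7:vuvaip {conjunction,preposition}.
One satisfying assignment: adjective noun conjunction adjective preposition preposition conjunction.
Check: rule 1 satisfied; rule 2 satisfied; rule 3 satisfied.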